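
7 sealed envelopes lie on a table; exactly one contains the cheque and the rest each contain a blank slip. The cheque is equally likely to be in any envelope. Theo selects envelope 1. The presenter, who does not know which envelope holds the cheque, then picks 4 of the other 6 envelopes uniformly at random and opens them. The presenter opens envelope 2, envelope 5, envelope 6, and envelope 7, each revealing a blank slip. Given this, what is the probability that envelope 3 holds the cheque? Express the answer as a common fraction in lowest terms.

Consider each possible location of the cheque in turn.
If it is in any of envelopes 1, 3, and 4 (prior 1/7 each): the presenter picks exactly this set with probability 1/15 regardless, and none is the prize; weight (1/7)·(1/15) = 1/105 each.
If it is in any of envelopes 2, 5, 6, and 7 (prior 1/7 each): that envelope was opened and seen not to hold the prize — ruled out; weight (1/7)·0 = 0 each.
The weights sum to 1/35.
So P(the cheque in envelope 3 | the presenter opened envelope 2, envelope 5, envelope 6, and envelope 7) = (1/105) / (1/35) = 1/3.

1/3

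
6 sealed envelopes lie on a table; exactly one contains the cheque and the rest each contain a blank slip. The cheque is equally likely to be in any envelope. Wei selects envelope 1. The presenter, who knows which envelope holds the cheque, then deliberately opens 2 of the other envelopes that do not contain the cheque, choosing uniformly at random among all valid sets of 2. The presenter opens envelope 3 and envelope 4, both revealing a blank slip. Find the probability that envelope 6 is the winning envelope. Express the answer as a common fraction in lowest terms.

5/18

Apply Bayes' rule, conditioning on where the cheque actually is.
If it is in envelope 1 (prior 1/6): the presenter has 10 equally likely choices, so probability 1/10; weight (1/6)·(1/10) = 1/60.
If it is in any of envelopes 2, 5, and 6 (prior 1/6 each): the presenter has 6 equally likely choices, so probability 1/6; weight (1/6)·(1/6) = 1/36 each.
If it is in either of envelopes 3 and 4 (prior 1/6 each): that envelope was opened and seen not to hold the prize — ruled out; weight (1/6)·0 = 0 each.
The weights sum to 1/10.
So P(the cheque in envelope 6 | the presenter opened envelope 3 and envelope 4) = (1/36) / (1/10) = 5/18.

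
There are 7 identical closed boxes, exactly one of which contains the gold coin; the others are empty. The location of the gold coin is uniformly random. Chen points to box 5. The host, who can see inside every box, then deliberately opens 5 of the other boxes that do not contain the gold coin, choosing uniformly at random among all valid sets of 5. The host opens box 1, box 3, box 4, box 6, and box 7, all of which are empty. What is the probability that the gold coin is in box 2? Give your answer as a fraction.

6/7

Condition on the true location of the gold coin.
If it is in any of boxes 1, 3, 4, 6, and 7 (prior 1/7 each): that box was opened and seen not to hold the prize — ruled out; weight (1/7)·0 = 0 each.
If it is in box 2 (prior 1/7): the host has no choice, probability 1; weight (1/7)·1 = 1/7.
If it is in box 5 (prior 1/7): the host has 6 equally likely choices, so probability 1/6; weight (1/7)·(1/6) = 1/42.
The weights sum to 1/6.
So P(the gold coin in box 2 | the host opened box 1, box 3, box 4, box 6, and box 7) = (1/7) / (1/6) = 6/7.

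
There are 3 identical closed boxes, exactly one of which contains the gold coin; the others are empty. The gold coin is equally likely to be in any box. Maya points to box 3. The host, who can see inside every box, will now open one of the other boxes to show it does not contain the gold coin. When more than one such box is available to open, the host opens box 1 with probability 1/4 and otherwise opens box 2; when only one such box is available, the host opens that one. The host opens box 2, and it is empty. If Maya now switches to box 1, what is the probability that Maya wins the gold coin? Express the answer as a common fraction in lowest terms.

Condition on the true location of the gold coin.
If it is in box 1 (prior 1/3): only box 2 is available, probability 1; weight (1/3)·1 = 1/3.
If it is in box 2 (prior 1/3): the host opened box 2, so this case is ruled out; weight (1/3)·0 = 0.
If it is in box 3 (prior 1/3): box 1 is available but not opened, probability 3/4; weight (1/3)·(3/4) = 1/4.
The weights sum to 7/12.
So P(the gold coin in box 1 | the host opened box 2) = (1/3) / (7/12) = 4/7.

4/7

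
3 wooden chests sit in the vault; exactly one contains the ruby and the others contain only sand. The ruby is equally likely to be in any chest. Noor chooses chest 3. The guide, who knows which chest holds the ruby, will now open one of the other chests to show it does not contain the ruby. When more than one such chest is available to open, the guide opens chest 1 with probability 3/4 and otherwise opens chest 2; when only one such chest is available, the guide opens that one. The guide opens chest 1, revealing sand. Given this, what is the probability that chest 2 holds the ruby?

Consider each possible location of the ruby in turn.
If it is in chest 1 (prior 1/3): the guide opened chest 1, so this case is ruled out; weight (1/3)·0 = 0.
If it is in chest 2 (prior 1/3): only chest 1 is available, probability 1; weight (1/3)·1 = 1/3.
If it is in chest 3 (prior 1/3): chest 1 is available, opened with probability 3/4; weight (1/3)·(3/4) = 1/4.
The weights sum to 7/12.
So P(the ruby in chest 2 | the guide opened chest 1) = (1/3) / (7/12) = 4/7.

4/7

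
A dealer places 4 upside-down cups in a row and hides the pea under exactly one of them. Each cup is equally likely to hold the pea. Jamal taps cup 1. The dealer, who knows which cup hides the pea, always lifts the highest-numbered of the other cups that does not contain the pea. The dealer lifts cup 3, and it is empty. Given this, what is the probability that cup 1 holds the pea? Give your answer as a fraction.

Apply Bayes' rule, conditioning on where the pea actually is.
If it is under either of cups 1 and 2 (prior 1/4 each): the dealer would have opened cup 4 instead, probability 0; weight (1/4)·0 = 0 each.
If it is under cup 3 (prior 1/4): the dealer opened cup 3, so this case is ruled out; weight (1/4)·0 = 0.
If it is under cup 4 (prior 1/4): cup 3 is the highest-numbered option available, probability 1; weight (1/4)·1 = 1/4.
The weights sum to 1/4.
So P(the pea under cup 1 | the dealer opened cup 3) = 0 / (1/4) = 0.

0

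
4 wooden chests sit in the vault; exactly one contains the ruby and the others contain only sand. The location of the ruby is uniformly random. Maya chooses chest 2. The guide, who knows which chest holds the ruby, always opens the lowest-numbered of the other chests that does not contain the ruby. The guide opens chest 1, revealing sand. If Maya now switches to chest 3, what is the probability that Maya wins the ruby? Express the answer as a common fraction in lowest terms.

1/3

Apply Bayes' rule, conditioning on where the ruby actually is.
If it is in chest 1 (prior 1/4): the guide opened chest 1, so this case is ruled out; weight (1/4)·0 = 0.
If it is in any of chests 2, 3, and 4 (prior 1/4 each): chest 1 is the lowest-numbered option available, probability 1; weight (1/4)·1 = 1/4 each.
The weights sum to 3/4.
So P(the ruby in chest 3 | the guide opened chest 1) = (1/4) / (3/4) = 1/3.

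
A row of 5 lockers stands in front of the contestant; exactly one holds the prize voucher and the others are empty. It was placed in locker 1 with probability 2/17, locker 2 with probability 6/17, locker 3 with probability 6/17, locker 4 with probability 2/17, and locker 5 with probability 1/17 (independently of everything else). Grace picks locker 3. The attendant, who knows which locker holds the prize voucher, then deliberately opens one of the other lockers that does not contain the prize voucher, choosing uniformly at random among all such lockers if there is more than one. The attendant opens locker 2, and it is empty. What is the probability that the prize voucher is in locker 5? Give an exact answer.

Consider each possible location of the prize voucher in turn.
If it is in either of lockers 1 and 4 (prior 2/17 each): the attendant has 3 equally likely choices, so probability 1/3; weight (2/17)·(1/3) = 2/51 each.
If it is in locker 2 (prior 6/17): the attendant opened locker 2, so this case is ruled out; weight (6/17)·0 = 0.
If it is in locker 3 (prior 6/17): the attendant has 4 equally likely choices, so probability 1/4; weight (6/17)·(1/4) = 3/34.
If it is in locker 5 (prior 1/17): the attendant has 3 equally likely choices, so probability 1/3; weight (1/17)·(1/3) = 1/51.
The weights sum to 19/102.
So P(the prize voucher in locker 5 | the attendant opened locker 2) = (1/51) / (19/102) = 2/19.

2/19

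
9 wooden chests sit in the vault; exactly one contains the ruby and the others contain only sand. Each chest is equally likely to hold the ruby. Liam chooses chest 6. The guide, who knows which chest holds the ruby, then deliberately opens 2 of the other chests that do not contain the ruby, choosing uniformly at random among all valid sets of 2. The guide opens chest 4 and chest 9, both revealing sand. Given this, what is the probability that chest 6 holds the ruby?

Condition on the true location of the ruby.
If it is in any of chests 1, 2, 3, 5, 7, and 8 (prior 1/9 each): the guide has 21 equally likely choices, so probability 1/21; weight (1/9)·(1/21) = 1/189 each.
If it is in either of chests 4 and 9 (prior 1/9 each): that chest was opened and seen not to hold the prize — ruled out; weight (1/9)·0 = 0 each.
If it is in chest 6 (prior 1/9): the guide has 28 equally likely choices, so probability 1/28; weight (1/9)·(1/28) = 1/252.
The weights sum to 1/28.
So P(the ruby in chest 6 | the guide opened chest 4 and chest 9) = (1/252) / (1/28) = 1/9.

1/9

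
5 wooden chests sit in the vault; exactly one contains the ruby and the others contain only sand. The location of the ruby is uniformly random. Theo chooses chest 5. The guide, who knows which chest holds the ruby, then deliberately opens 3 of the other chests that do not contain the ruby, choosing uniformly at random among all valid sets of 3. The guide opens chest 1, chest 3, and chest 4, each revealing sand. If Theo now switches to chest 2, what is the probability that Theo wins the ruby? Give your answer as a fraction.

4/5

Apply Bayes' rule, conditioning on where the ruby actually is.
If it is in any of chests 1, 3, and 4 (prior 1/5 each): that chest was opened and seen not to hold the prize — ruled out; weight (1/5)·0 = 0 each.
If it is in chest 2 (prior 1/5): the guide has no choice, probability 1; weight (1/5)·1 = 1/5.
If it is in chest 5 (prior 1/5): the guide has 4 equally likely choices, so probability 1/4; weight (1/5)·(1/4) = 1/20.
The weights sum to 1/4.
So P(the ruby in chest 2 | the guide opened chest 1, chest 3, and chest 4) = (1/5) / (1/4) = 4/5.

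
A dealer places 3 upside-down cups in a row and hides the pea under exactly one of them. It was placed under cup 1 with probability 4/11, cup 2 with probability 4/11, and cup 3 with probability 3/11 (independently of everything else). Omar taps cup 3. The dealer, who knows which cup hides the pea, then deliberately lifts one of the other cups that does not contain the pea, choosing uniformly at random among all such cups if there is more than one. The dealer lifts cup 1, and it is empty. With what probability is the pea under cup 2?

Condition on the true location of the pea.
If it is under cup 1 (prior 4/11): the dealer opened cup 1, so this case is ruled out; weight (4/11)·0 = 0.
If it is under cup 2 (prior 4/11): the dealer has no choice, probability 1; weight (4/11)·1 = 4/11.
If it is under cup 3 (prior 3/11): the dealer has 2 equally likely choices, so probability 1/2; weight (3/11)·(1/2) = 3/22.
The weights sum to 1/2.
So P(the pea under cup 2 | the dealer opened cup 1) = (4/11) / (1/2) = 8/11.

8/11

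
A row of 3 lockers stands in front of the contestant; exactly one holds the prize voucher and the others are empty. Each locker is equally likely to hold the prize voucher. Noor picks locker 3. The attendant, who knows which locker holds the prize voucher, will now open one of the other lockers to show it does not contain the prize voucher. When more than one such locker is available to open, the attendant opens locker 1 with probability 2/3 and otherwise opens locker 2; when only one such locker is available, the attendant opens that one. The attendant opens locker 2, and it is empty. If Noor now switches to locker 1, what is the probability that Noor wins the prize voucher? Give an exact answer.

3/4

Consider each possible location of the prize voucher in turn.
If it is in locker 1 (prior 1/3): only locker 2 is available, probability 1; weight (1/3)·1 = 1/3.
If it is in locker 2 (prior 1/3): the attendant opened locker 2, so this case is ruled out; weight (1/3)·0 = 0.
If it is in locker 3 (prior 1/3): locker 1 is available but not opened, probability 1/3; weight (1/3)·(1/3) = 1/9.
The weights sum to 4/9.
So P(the prize voucher in locker 1 | the attendant opened locker 2) = (1/3) / (4/9) = 3/4.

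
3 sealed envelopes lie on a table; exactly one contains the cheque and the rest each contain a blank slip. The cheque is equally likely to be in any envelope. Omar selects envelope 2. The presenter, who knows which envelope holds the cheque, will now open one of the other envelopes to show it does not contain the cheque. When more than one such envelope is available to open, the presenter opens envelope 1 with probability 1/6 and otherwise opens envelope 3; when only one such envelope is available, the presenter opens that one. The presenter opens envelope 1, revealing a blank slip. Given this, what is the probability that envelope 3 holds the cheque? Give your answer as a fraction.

6/7

Apply Bayes' rule, conditioning on where the cheque actually is.
If it is in envelope 1 (prior 1/3): the presenter opened envelope 1, so this case is ruled out; weight (1/3)·0 = 0.
If it is in envelope 2 (prior 1/3): envelope 1 is available, opened with probability 1/6; weight (1/3)·(1/6) = 1/18.
If it is in envelope 3 (prior 1/3): only envelope 1 is available, probability 1; weight (1/3)·1 = 1/3.
The weights sum to 7/18.
So P(the cheque in envelope 3 | the presenter opened envelope 1) = (1/3) / (7/18) = 6/7.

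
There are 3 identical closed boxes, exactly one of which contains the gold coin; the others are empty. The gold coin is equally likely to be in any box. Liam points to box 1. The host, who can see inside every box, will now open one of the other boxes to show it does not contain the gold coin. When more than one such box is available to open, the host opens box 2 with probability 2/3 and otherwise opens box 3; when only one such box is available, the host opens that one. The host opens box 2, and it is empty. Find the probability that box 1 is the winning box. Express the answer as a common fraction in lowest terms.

Consider each possible location of the gold coin in turn.
If it is in box 1 (prior 1/3): box 2 is available, opened with probability 2/3; weight (1/3)·(2/3) = 2/9.
If it is in box 2 (prior 1/3): the host opened box 2, so this case is ruled out; weight (1/3)·0 = 0.
If it is in box 3 (prior 1/3): only box 2 is available, probability 1; weight (1/3)·1 = 1/3.
The weights sum to 5/9.
So P(the gold coin in box 1 | the host opened box 2) = (2/9) / (5/9) = 2/5.

2/5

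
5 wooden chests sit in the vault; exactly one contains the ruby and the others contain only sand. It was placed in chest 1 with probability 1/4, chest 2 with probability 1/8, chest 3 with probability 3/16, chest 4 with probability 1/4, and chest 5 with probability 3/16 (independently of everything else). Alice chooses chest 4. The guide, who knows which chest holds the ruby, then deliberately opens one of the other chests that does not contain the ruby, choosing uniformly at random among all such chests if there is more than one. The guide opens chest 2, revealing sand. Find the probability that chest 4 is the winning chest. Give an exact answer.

3/13

Consider each possible location of the ruby in turn.
If it is in chest 1 (prior 1/4): the guide has 3 equally likely choices, so probability 1/3; weight (1/4)·(1/3) = 1/12.
If it is in chest 2 (prior 1/8): the guide opened chest 2, so this case is ruled out; weight (1/8)·0 = 0.
If it is in either of chests 3 and 5 (prior 3/16 each): the guide has 3 equally likely choices, so probability 1/3; weight (3/16)·(1/3) = 1/16 each.
If it is in chest 4 (prior 1/4): the guide has 4 equally likely choices, so probability 1/4; weight (1/4)·(1/4) = 1/16.
The weights sum to 13/48.
So P(the ruby in chest 4 | the guide opened chest 2) = (1/16) / (13/48) = 3/13.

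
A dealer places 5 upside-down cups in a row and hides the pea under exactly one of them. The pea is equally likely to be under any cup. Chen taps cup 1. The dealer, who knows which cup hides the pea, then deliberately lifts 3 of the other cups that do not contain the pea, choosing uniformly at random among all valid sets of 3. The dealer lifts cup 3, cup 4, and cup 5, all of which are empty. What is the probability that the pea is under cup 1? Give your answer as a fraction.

1/5

Condition on the true location of the pea.
If it is under cup 1 (prior 1/5): the dealer has 4 equally likely choices, so probability 1/4; weight (1/5)·(1/4) = 1/20.
If it is under cup 2 (prior 1/5): the dealer has no choice, probability 1; weight (1/5)·1 = 1/5.
If it is under any of cups 3, 4, and 5 (prior 1/5 each): that cup was opened and seen not to hold the prize — ruled out; weight (1/5)·0 = 0 each.
The weights sum to 1/4.
So P(the pea under cup 1 | the dealer opened cup 3, cup 4, and cup 5) = (1/20) / (1/4) = 1/5.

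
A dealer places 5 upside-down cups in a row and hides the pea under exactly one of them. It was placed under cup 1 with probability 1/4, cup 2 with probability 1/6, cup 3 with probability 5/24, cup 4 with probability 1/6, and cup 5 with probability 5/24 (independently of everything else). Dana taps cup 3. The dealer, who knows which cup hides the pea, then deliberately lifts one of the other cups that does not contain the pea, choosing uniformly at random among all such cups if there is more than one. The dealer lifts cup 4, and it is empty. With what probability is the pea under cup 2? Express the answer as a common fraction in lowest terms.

Apply Bayes' rule, conditioning on where the pea actually is.
If it is under cup 1 (prior 1/4): the dealer has 3 equally likely choices, so probability 1/3; weight (1/4)·(1/3) = 1/12.
If it is under cup 2 (prior 1/6): the dealer has 3 equally likely choices, so probability 1/3; weight (1/6)·(1/3) = 1/18.
If it is under cup 3 (prior 5/24): the dealer has 4 equally likely choices, so probability 1/4; weight (5/24)·(1/4) = 5/96.
If it is under cup 4 (prior 1/6): the dealer opened cup 4, so this case is ruled out; weight (1/6)·0 = 0.
If it is under cup 5 (prior 5/24): the dealer has 3 equally likely choices, so probability 1/3; weight (5/24)·(1/3) = 5/72.
The weights sum to 25/96.
So P(the pea under cup 2 | the dealer opened cup 4) = (1/18) / (25/96) = 16/75.

16/75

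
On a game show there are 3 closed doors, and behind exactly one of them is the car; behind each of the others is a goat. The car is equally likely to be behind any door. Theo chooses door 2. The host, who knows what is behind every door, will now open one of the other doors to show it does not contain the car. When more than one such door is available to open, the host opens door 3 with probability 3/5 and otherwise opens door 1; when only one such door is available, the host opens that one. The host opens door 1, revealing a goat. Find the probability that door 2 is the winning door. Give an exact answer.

2/7

Consider each possible location of the car in turn.
If it is behind door 1 (prior 1/3): the host opened door 1, so this case is ruled out; weight (1/3)·0 = 0.
If it is behind door 2 (prior 1/3): door 3 is available but not opened, probability 2/5; weight (1/3)·(2/5) = 2/15.
If it is behind door 3 (prior 1/3): only door 1 is available, probability 1; weight (1/3)·1 = 1/3.
The weights sum to 7/15.
So P(the car behind door 2 | the host opened door 1) = (2/15) / (7/15) = 2/7.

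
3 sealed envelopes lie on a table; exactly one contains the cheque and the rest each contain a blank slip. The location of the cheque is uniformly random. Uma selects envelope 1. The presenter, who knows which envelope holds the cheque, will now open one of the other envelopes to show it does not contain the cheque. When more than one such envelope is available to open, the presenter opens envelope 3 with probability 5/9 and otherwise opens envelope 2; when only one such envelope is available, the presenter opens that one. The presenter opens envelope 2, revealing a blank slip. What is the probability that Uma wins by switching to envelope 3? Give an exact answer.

Condition on the true location of the cheque.
If it is in envelope 1 (prior 1/3): envelope 3 is available but not opened, probability 4/9; weight (1/3)·(4/9) = 4/27.
If it is in envelope 2 (prior 1/3): the presenter opened envelope 2, so this case is ruled out; weight (1/3)·0 = 0.
If it is in envelope 3 (prior 1/3): only envelope 2 is available, probability 1; weight (1/3)·1 = 1/3.
The weights sum to 13/27.
So P(the cheque in envelope 3 | the presenter opened envelope 2) = (1/3) / (13/27) = 9/13.

9/13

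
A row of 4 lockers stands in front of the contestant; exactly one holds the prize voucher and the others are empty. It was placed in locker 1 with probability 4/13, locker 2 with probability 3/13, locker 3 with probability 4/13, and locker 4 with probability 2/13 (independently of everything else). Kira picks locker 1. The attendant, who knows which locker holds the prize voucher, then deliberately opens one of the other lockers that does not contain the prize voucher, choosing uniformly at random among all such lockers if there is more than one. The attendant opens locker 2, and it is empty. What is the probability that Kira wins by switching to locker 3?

Apply Bayes' rule, conditioning on where the prize voucher actually is.
If it is in locker 1 (prior 4/13): the attendant has 3 equally likely choices, so probability 1/3; weight (4/13)·(1/3) = 4/39.
If it is in locker 2 (prior 3/13): the attendant opened locker 2, so this case is ruled out; weight (3/13)·0 = 0.
If it is in locker 3 (prior 4/13): the attendant has 2 equally likely choices, so probability 1/2; weight (4/13)·(1/2) = 2/13.
If it is in locker 4 (prior 2/13): the attendant has 2 equally likely choices, so probability 1/2; weight (2/13)·(1/2) = 1/13.
The weights sum to 1/3.
So P(the prize voucher in locker 3 | the attendant opened locker 2) = (2/13) / (1/3) = 6/13.

6/13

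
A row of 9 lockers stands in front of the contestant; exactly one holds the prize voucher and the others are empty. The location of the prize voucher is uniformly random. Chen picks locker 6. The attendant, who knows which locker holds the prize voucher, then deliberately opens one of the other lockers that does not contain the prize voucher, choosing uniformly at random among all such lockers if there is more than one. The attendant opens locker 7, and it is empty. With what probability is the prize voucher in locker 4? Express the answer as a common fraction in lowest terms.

Consider each possible location of the prize voucher in turn.
If it is in any of lockers 1, 2, 3, 4, 5, 8, and 9 (prior 1/9 each): the attendant has 7 equally likely choices, so probability 1/7; weight (1/9)·(1/7) = 1/63 each.
If it is in locker 6 (prior 1/9): the attendant has 8 equally likely choices, so probability 1/8; weight (1/9)·(1/8) = 1/72.
If it is in locker 7 (prior 1/9): the attendant opened locker 7, so this case is ruled out; weight (1/9)·0 = 0.
The weights sum to 1/8.
So P(the prize voucher in locker 4 | the attendant opened locker 7) = (1/63) / (1/8) = 8/63.

8/63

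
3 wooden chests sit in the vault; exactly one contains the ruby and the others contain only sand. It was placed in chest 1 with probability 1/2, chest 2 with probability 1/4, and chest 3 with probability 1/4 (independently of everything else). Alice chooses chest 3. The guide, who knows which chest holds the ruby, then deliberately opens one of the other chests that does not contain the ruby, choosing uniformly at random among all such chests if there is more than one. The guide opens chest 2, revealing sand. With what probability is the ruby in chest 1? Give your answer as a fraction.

4/5

Condition on the true location of the ruby.
If it is in chest 1 (prior 1/2): the guide has no choice, probability 1; weight (1/2)·1 = 1/2.
If it is in chest 2 (prior 1/4): the guide opened chest 2, so this case is ruled out; weight (1/4)·0 = 0.
If it is in chest 3 (prior 1/4): the guide has 2 equally likely choices, so probability 1/2; weight (1/4)·(1/2) = 1/8.
The weights sum to 5/8.
So P(the ruby in chest 1 | the guide opened chest 2) = (1/2) / (5/8) = 4/5.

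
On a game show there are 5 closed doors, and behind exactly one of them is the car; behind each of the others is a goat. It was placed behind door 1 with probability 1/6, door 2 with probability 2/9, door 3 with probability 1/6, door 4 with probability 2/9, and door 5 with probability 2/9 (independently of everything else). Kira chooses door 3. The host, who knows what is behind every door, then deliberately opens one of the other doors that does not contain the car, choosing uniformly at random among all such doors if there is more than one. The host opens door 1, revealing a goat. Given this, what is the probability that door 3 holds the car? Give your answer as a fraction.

Apply Bayes' rule, conditioning on where the car actually is.
If it is behind door 1 (prior 1/6): the host opened door 1, so this case is ruled out; weight (1/6)·0 = 0.
If it is behind any of doors 2, 4, and 5 (prior 2/9 each): the host has 3 equally likely choices, so probability 1/3; weight (2/9)·(1/3) = 2/27 each.
If it is behind door 3 (prior 1/6): the host has 4 equally likely choices, so probability 1/4; weight (1/6)·(1/4) = 1/24.
The weights sum to 19/72.
So P(the car behind door 3 | the host opened door 1) = (1/24) / (19/72) = 3/19.

3/19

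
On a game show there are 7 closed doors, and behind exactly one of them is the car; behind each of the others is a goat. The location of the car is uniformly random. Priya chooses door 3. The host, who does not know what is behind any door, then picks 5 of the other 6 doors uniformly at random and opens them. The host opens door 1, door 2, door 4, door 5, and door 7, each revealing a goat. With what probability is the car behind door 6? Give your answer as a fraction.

Because the host chose which doors to open without knowing where the car is, the choice is independent of the prize location. Learning that none of the 5 opened doors holds the car simply rules out those 5 locations and leaves the remaining 2 doors still equally likely by symmetry.
So P(the car behind door 6) = 1/2.

1/2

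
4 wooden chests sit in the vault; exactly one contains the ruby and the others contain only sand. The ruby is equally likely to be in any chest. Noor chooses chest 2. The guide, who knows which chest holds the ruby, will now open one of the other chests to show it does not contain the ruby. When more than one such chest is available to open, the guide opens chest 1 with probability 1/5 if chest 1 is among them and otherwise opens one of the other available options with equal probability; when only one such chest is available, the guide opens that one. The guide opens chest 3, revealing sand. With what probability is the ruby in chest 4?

8/17

Apply Bayes' rule, conditioning on where the ruby actually is.
If it is in chest 1 (prior 1/4): chest 1 holds the prize so is unavailable; the guide chooses uniformly among the 2 others, probability 1/2; weight (1/4)·(1/2) = 1/8.
If it is in chest 2 (prior 1/4): chest 1 is available but not opened; chest 3 gets probability (1 − 1/5)/2 = 2/5; weight (1/4)·(2/5) = 1/10.
If it is in chest 3 (prior 1/4): the guide opened chest 3, so this case is ruled out; weight (1/4)·0 = 0.
If it is in chest 4 (prior 1/4): chest 1 is available but not opened, probability 4/5; weight (1/4)·(4/5) = 1/5.
The weights sum to 17/40.
So P(the ruby in chest 4 | the guide opened chest 3) = (1/5) / (17/40) = 8/17.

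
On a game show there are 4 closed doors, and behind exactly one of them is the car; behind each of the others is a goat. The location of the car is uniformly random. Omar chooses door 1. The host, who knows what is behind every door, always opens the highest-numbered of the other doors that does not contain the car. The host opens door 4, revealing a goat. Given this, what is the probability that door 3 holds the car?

1/3

Consider each possible location of the car in turn.
If it is behind any of doors 1, 2, and 3 (prior 1/4 each): door 4 is the highest-numbered option available, probability 1; weight (1/4)·1 = 1/4 each.
If it is behind door 4 (prior 1/4): the host opened door 4, so this case is ruled out; weight (1/4)·0 = 0.
The weights sum to 3/4.
So P(the car behind door 3 | the host opened door 4) = (1/4) / (3/4) = 1/3.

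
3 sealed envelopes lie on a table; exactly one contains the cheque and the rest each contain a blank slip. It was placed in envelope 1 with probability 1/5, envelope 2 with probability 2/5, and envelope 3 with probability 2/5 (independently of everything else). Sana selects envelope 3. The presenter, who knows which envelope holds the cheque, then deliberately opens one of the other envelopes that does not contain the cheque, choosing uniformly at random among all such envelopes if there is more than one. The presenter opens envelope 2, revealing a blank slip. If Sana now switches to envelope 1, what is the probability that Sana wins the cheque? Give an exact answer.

Condition on the true location of the cheque.
If it is in envelope 1 (prior 1/5): the presenter has no choice, probability 1; weight (1/5)·1 = 1/5.
If it is in envelope 2 (prior 2/5): the presenter opened envelope 2, so this case is ruled out; weight (2/5)·0 = 0.
If it is in envelope 3 (prior 2/5): the presenter has 2 equally likely choices, so probability 1/2; weight (2/5)·(1/2) = 1/5.
The weights sum to 2/5.
So P(the cheque in envelope 1 | the presenter opened envelope 2) = (1/5) / (2/5) = 1/2.

1/2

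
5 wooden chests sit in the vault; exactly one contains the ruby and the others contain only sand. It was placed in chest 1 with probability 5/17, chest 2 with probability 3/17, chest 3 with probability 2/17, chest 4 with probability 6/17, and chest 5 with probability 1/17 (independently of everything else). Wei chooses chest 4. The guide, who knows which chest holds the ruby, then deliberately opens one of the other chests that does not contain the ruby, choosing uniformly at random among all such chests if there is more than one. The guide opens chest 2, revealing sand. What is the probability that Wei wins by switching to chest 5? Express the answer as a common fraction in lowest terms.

2/25

Consider each possible location of the ruby in turn.
If it is in chest 1 (prior 5/17): the guide has 3 equally likely choices, so probability 1/3; weight (5/17)·(1/3) = 5/51.
If it is in chest 2 (prior 3/17): the guide opened chest 2, so this case is ruled out; weight (3/17)·0 = 0.
If it is in chest 3 (prior 2/17): the guide has 3 equally likely choices, so probability 1/3; weight (2/17)·(1/3) = 2/51.
If it is in chest 4 (prior 6/17): the guide has 4 equally likely choices, so probability 1/4; weight (6/17)·(1/4) = 3/34.
If it is in chest 5 (prior 1/17): the guide has 3 equally likely choices, so probability 1/3; weight (1/17)·(1/3) = 1/51.
The weights sum to 25/102.
So P(the ruby in chest 5 | the guide opened chest 2) = (1/51) / (25/102) = 2/25.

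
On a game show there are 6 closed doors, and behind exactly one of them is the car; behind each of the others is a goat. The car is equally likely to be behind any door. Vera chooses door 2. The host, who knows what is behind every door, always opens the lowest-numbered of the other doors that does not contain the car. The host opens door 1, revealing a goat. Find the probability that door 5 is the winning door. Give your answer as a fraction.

1/5

Apply Bayes' rule, conditioning on where the car actually is.
If it is behind door 1 (prior 1/6): the host opened door 1, so this case is ruled out; weight (1/6)·0 = 0.
If it is behind any of doors 2, 3, 4, 5, and 6 (prior 1/6 each): door 1 is the lowest-numbered option available, probability 1; weight (1/6)·1 = 1/6 each.
The weights sum to 5/6.
So P(the car behind door 5 | the host opened door 1) = (1/6) / (5/6) = 1/5.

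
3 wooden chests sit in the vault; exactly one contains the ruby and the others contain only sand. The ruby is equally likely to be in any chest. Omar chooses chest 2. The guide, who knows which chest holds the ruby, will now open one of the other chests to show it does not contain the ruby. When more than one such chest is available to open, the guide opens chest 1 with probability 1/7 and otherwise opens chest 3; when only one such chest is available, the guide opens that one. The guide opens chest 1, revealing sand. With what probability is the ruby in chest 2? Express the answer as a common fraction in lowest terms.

Consider each possible location of the ruby in turn.
If it is in chest 1 (prior 1/3): the guide opened chest 1, so this case is ruled out; weight (1/3)·0 = 0.
If it is in chest 2 (prior 1/3): chest 1 is available, opened with probability 1/7; weight (1/3)·(1/7) = 1/21.
If it is in chest 3 (prior 1/3): only chest 1 is available, probability 1; weight (1/3)·1 = 1/3.
The weights sum to 8/21.
So P(the ruby in chest 2 | the guide opened chest 1) = (1/21) / (8/21) = 1/8.

1/8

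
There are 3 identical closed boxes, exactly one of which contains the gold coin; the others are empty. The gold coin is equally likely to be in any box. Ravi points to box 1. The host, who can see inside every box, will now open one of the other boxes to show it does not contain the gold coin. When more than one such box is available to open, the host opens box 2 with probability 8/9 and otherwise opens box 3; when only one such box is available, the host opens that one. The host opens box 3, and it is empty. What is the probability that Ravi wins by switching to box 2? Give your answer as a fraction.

9/10

Apply Bayes' rule, conditioning on where the gold coin actually is.
If it is in box 1 (prior 1/3): box 2 is available but not opened, probability 1/9; weight (1/3)·(1/9) = 1/27.
If it is in box 2 (prior 1/3): only box 3 is available, probability 1; weight (1/3)·1 = 1/3.
If it is in box 3 (prior 1/3): the host opened box 3, so this case is ruled out; weight (1/3)·0 = 0.
The weights sum to 10/27.
So P(the gold coin in box 2 | the host opened box 3) = (1/3) / (10/27) = 9/10.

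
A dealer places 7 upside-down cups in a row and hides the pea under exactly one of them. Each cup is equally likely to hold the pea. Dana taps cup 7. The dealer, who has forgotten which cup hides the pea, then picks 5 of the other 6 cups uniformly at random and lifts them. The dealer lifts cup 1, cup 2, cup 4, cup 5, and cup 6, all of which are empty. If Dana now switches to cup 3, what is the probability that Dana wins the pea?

Because the dealer chose which cups to lift without knowing where the pea is, the choice is independent of the prize location. Learning that none of the 5 opened cups holds the pea simply rules out those 5 locations and leaves the remaining 2 cups still equally likely by symmetry.
So P(the pea under cup 3) = 1/2.

1/2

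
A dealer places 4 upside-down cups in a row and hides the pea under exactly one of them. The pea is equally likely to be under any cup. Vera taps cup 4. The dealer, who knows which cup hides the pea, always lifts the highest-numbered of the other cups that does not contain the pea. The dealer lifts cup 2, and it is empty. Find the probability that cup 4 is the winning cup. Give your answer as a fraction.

0

Consider each possible location of the pea in turn.
If it is under either of cups 1 and 4 (prior 1/4 each): the dealer would have opened cup 3 instead, probability 0; weight (1/4)·0 = 0 each.
If it is under cup 2 (prior 1/4): the dealer opened cup 2, so this case is ruled out; weight (1/4)·0 = 0.
If it is under cup 3 (prior 1/4): cup 2 is the highest-numbered option available, probability 1; weight (1/4)·1 = 1/4.
The weights sum to 1/4.
So P(the pea under cup 4 | the dealer opened cup 2) = 0 / (1/4) = 0.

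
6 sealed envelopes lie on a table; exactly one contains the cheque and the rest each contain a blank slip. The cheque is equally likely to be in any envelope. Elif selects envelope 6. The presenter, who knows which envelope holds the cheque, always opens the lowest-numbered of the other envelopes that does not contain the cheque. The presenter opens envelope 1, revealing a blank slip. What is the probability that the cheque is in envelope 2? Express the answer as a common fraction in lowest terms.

1/5

Consider each possible location of the cheque in turn.
If it is in envelope 1 (prior 1/6): the presenter opened envelope 1, so this case is ruled out; weight (1/6)·0 = 0.
If it is in any of envelopes 2, 3, 4, 5, and 6 (prior 1/6 each): envelope 1 is the lowest-numbered option available, probability 1; weight (1/6)·1 = 1/6 each.
The weights sum to 5/6.
So P(the cheque in envelope 2 | the presenter opened envelope 1) = (1/6) / (5/6) = 1/5.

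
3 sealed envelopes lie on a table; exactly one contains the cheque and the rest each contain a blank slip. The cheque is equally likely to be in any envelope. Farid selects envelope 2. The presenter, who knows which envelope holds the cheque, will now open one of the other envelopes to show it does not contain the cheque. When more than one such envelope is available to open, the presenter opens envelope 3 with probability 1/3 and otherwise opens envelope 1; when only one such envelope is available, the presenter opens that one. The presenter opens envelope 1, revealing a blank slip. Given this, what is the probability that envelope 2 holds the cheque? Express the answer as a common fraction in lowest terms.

2/5

Condition on the true location of the cheque.
If it is in envelope 1 (prior 1/3): the presenter opened envelope 1, so this case is ruled out; weight (1/3)·0 = 0.
If it is in envelope 2 (prior 1/3): envelope 3 is available but not opened, probability 2/3; weight (1/3)·(2/3) = 2/9.
If it is in envelope 3 (prior 1/3): only envelope 1 is available, probability 1; weight (1/3)·1 = 1/3.
The weights sum to 5/9.
So P(the cheque in envelope 2 | the presenter opened envelope 1) = (2/9) / (5/9) = 2/5.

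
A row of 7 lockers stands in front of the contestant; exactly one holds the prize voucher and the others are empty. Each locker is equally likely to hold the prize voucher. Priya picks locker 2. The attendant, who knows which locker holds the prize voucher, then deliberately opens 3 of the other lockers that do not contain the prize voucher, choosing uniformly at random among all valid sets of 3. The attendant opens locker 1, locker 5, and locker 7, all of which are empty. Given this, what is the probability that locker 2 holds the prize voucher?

Apply Bayes' rule, conditioning on where the prize voucher actually is.
If it is in any of lockers 1, 5, and 7 (prior 1/7 each): that locker was opened and seen not to hold the prize — ruled out; weight (1/7)·0 = 0 each.
If it is in locker 2 (prior 1/7): the attendant has 20 equally likely choices, so probability 1/20; weight (1/7)·(1/20) = 1/140.
If it is in any of lockers 3, 4, and 6 (prior 1/7 each): the attendant has 10 equally likely choices, so probability 1/10; weight (1/7)·(1/10) = 1/70 each.
The weights sum to 1/20.
So P(the prize voucher in locker 2 | the attendant opened locker 1, locker 5, and locker 7) = (1/140) / (1/20) = 1/7.

1/7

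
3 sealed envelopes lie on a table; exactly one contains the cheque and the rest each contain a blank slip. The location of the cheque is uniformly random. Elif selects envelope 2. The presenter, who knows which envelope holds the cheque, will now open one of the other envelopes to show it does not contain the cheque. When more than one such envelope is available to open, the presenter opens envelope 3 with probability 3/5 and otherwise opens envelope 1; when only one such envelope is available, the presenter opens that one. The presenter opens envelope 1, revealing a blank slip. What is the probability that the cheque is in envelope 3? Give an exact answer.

5/7

Condition on the true location of the cheque.
If it is in envelope 1 (prior 1/3): the presenter opened envelope 1, so this case is ruled out; weight (1/3)·0 = 0.
If it is in envelope 2 (prior 1/3): envelope 3 is available but not opened, probability 2/5; weight (1/3)·(2/5) = 2/15.
If it is in envelope 3 (prior 1/3): only envelope 1 is available, probability 1; weight (1/3)·1 = 1/3.
The weights sum to 7/15.
So P(the cheque in envelope 3 | the presenter opened envelope 1) = (1/3) / (7/15) = 5/7.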